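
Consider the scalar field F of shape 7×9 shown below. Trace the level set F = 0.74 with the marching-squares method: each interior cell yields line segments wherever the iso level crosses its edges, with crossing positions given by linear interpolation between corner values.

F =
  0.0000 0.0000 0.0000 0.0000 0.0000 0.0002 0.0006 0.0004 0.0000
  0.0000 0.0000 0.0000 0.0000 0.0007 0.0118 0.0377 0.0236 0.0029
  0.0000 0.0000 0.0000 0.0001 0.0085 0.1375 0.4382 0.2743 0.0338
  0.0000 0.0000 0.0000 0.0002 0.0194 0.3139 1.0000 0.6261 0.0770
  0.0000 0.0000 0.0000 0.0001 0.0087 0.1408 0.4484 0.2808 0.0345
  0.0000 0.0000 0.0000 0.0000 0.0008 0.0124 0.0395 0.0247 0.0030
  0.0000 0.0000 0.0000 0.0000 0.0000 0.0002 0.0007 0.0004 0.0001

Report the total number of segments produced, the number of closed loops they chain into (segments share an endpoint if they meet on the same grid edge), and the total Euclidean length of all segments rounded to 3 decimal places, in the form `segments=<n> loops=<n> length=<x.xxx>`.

cell (2,5): code 0100 → (2.537,6.000)–(3.000,5.621)
cell (2,6): code 1000 → (3.000,6.695)–(2.537,6.000)
cell (3,5): code 0010 → (3.000,5.621)–(3.471,6.000)
cell (3,6): code 0001 → (3.471,6.000)–(3.000,6.695)
total: 4 segments, chained into 1 closed loop(s), length Σ = 2.878325

segments=4 loops=1 length=2.878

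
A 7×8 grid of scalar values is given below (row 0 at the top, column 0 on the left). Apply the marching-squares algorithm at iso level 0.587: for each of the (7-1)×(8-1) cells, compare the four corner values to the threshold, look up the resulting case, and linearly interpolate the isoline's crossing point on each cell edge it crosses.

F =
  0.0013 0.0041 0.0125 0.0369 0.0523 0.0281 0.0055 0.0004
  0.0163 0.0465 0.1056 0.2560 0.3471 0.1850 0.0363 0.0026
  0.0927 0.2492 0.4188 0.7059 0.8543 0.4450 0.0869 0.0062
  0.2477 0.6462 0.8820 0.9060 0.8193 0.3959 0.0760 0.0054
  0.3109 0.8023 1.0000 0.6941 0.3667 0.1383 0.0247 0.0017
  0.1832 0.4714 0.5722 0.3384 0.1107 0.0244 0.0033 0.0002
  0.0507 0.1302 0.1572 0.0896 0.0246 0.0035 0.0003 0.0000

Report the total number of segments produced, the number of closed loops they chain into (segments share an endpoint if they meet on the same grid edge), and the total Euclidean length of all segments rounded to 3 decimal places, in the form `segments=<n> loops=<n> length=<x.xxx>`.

cell (1,2): code 0100 → (1.736,3.000)–(2.000,2.586)
cell (1,3): code 1100 → (1.473,4.000)–(1.736,3.000)
cell (1,4): code 1000 → (2.000,4.653)–(1.473,4.000)
cell (2,0): code 0100 → (2.851,1.000)–(3.000,0.851)
cell (2,1): code 1100 → (2.363,2.000)–(2.851,1.000)
cell (2,2): code 1110 → (2.000,2.586)–(2.363,2.000)
cell (2,4): code 1001 → (3.000,4.549)–(2.000,4.653)
cell (3,0): code 0110 → (3.000,0.851)–(4.000,0.562)
cell (3,3): code 1011 → (4.000,3.327)–(3.513,4.000)
cell (3,4): code 0001 → (3.513,4.000)–(3.000,4.549)
cell (4,0): code 0010 → (4.000,0.562)–(4.651,1.000)
cell (4,1): code 0011 → (4.651,1.000)–(4.965,2.000)
cell (4,2): code 0011 → (4.965,2.000)–(4.301,3.000)
cell (4,3): code 0001 → (4.301,3.000)–(4.000,3.327)
total: 14 segments, chained into 1 closed loop(s), length Σ = 11.482993

segments=14 loops=1 length=11.483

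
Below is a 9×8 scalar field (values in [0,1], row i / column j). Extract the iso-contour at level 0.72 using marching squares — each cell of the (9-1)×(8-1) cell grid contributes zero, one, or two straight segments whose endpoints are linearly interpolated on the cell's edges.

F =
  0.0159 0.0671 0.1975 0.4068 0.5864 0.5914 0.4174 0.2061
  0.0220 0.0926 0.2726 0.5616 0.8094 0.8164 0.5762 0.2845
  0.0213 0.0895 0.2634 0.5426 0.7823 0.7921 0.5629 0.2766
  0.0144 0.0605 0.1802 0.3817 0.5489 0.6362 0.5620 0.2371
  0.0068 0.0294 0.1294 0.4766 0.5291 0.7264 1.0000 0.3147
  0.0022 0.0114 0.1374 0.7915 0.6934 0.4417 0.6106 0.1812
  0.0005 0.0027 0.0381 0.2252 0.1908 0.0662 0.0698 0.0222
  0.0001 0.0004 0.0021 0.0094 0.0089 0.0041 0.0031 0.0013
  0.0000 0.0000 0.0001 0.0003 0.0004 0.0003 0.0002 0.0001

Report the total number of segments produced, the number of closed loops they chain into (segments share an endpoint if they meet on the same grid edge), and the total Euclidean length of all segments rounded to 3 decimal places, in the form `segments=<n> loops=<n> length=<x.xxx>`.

cell (0,3): code 0100 → (0.599,4.000)–(1.000,3.639)
cell (0,4): code 1100 → (0.572,5.000)–(0.599,4.000)
cell (0,5): code 1000 → (1.000,5.401)–(0.572,5.000)
cell (1,3): code 0110 → (1.000,3.639)–(2.000,3.740)
cell (1,5): code 1001 → (2.000,5.315)–(1.000,5.401)
cell (2,3): code 0010 → (2.000,3.740)–(2.267,4.000)
cell (2,4): code 0011 → (2.267,4.000)–(2.462,5.000)
cell (2,5): code 0001 → (2.462,5.000)–(2.000,5.315)
cell (3,4): code 0100 → (3.929,5.000)–(4.000,4.968)
cell (3,5): code 1100 → (3.361,6.000)–(3.929,5.000)
cell (3,6): code 1000 → (4.000,6.409)–(3.361,6.000)
cell (4,2): code 0100 → (4.773,3.000)–(5.000,2.891)
cell (4,3): code 1000 → (5.000,3.729)–(4.773,3.000)
cell (4,4): code 0010 → (4.000,4.968)–(4.022,5.000)
cell (4,5): code 0011 → (4.022,5.000)–(4.719,6.000)
cell (4,6): code 0001 → (4.719,6.000)–(4.000,6.409)
cell (5,2): code 0010 → (5.000,2.891)–(5.126,3.000)
cell (5,3): code 0001 → (5.126,3.000)–(5.000,3.729)
total: 18 segments, chained into 3 closed loop(s), length Σ = 12.080618

segments=18 loops=3 length=12.081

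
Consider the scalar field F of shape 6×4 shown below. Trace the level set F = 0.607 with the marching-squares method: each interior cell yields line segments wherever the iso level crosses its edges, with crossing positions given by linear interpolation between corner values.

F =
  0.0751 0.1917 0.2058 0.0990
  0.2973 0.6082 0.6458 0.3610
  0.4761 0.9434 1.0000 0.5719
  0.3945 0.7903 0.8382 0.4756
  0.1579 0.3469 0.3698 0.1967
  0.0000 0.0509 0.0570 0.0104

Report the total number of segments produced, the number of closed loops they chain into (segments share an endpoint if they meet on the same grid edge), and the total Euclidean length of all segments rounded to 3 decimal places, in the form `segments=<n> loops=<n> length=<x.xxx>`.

segments=10 loops=1 length=8.171

cell (0,0): code 0100 → (0.997,1.000)–(1.000,0.996)
cell (0,1): code 1100 → (0.912,2.000)–(0.997,1.000)
cell (0,2): code 1000 → (1.000,2.136)–(0.912,2.000)
cell (1,0): code 0110 → (1.000,0.996)–(2.000,0.280)
cell (1,2): code 1001 → (2.000,2.918)–(1.000,2.136)
cell (2,0): code 0110 → (2.000,0.280)–(3.000,0.537)
cell (2,2): code 1001 → (3.000,2.638)–(2.000,2.918)
cell (3,0): code 0010 → (3.000,0.537)–(3.413,1.000)
cell (3,1): code 0011 → (3.413,1.000)–(3.494,2.000)
cell (3,2): code 0001 → (3.494,2.000)–(3.000,2.638)
total: 10 segments, chained into 1 closed loop(s), length Σ = 8.171306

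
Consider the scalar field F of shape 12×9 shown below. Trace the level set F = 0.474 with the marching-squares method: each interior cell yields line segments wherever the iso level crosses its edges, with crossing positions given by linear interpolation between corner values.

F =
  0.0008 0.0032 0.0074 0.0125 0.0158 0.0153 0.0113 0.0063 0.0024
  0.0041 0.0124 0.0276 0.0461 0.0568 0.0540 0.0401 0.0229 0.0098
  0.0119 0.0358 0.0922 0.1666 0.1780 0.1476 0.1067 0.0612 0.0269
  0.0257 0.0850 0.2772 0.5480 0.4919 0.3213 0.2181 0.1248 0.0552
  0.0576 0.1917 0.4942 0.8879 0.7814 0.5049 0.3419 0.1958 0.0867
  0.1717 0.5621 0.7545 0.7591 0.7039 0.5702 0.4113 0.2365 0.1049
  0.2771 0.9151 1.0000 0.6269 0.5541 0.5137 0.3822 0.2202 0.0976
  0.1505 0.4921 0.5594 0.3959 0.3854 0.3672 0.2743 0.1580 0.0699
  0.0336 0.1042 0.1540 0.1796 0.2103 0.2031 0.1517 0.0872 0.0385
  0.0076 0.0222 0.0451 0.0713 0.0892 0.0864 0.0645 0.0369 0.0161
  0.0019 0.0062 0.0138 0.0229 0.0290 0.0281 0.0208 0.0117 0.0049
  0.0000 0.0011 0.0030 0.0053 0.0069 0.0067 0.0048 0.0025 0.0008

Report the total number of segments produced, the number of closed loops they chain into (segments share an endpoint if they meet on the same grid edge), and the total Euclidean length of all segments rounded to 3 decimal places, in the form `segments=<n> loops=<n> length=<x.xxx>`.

segments=20 loops=1 length=14.842

cell (2,2): code 0100 → (2.806,3.000)–(3.000,2.727)
cell (2,3): code 1100 → (2.943,4.000)–(2.806,3.000)
cell (2,4): code 1000 → (3.000,4.105)–(2.943,4.000)
cell (3,1): code 0100 → (3.907,2.000)–(4.000,1.933)
cell (3,2): code 1110 → (3.000,2.727)–(3.907,2.000)
cell (3,4): code 1101 → (3.832,5.000)–(3.000,4.105)
cell (3,5): code 1000 → (4.000,5.190)–(3.832,5.000)
cell (4,0): code 0100 → (4.762,1.000)–(5.000,0.774)
cell (4,1): code 1110 → (4.000,1.933)–(4.762,1.000)
cell (4,5): code 1001 → (5.000,5.605)–(4.000,5.190)
cell (5,0): code 0110 → (5.000,0.774)–(6.000,0.309)
cell (5,5): code 1001 → (6.000,5.302)–(5.000,5.605)
cell (6,0): code 0110 → (6.000,0.309)–(7.000,0.947)
cell (6,2): code 1011 → (7.000,2.522)–(6.662,3.000)
cell (6,3): code 0011 → (6.662,3.000)–(6.475,4.000)
cell (6,4): code 0011 → (6.475,4.000)–(6.271,5.000)
cell (6,5): code 0001 → (6.271,5.000)–(6.000,5.302)
cell (7,0): code 0010 → (7.000,0.947)–(7.047,1.000)
cell (7,1): code 0011 → (7.047,1.000)–(7.211,2.000)
cell (7,2): code 0001 → (7.211,2.000)–(7.000,2.522)
total: 20 segments, chained into 1 closed loop(s), length Σ = 14.842300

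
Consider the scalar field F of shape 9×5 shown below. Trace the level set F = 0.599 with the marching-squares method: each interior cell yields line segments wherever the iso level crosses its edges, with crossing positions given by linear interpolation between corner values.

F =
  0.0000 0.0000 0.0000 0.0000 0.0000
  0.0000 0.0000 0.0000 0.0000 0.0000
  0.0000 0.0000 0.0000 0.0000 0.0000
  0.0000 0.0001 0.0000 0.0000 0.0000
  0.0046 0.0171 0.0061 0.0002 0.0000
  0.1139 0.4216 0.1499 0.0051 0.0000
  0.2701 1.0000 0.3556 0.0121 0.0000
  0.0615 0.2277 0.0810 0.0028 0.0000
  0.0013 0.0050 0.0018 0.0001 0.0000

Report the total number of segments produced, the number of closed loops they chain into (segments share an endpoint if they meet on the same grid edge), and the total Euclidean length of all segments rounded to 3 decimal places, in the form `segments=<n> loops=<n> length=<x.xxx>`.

cell (5,0): code 0100 → (5.307,1.000)–(6.000,0.451)
cell (5,1): code 1000 → (6.000,1.622)–(5.307,1.000)
cell (6,0): code 0010 → (6.000,0.451)–(6.519,1.000)
cell (6,1): code 0001 → (6.519,1.000)–(6.000,1.622)
total: 4 segments, chained into 1 closed loop(s), length Σ = 3.382570

segments=4 loops=1 length=3.383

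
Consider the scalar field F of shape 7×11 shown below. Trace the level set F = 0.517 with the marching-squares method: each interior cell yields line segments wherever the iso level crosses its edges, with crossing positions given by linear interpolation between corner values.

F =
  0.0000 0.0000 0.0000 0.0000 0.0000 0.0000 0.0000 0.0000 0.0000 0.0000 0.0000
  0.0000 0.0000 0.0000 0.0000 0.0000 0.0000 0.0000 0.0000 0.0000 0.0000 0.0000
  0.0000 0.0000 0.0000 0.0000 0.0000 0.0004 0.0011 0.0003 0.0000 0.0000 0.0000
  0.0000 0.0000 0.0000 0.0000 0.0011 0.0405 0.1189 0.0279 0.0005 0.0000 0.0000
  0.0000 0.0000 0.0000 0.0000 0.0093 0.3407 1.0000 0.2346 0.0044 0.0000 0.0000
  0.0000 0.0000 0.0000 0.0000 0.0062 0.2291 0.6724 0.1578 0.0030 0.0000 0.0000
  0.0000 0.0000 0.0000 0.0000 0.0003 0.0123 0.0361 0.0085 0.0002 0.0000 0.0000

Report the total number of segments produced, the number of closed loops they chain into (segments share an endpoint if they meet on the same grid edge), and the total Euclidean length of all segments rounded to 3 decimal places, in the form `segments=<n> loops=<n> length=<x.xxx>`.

cell (3,5): code 0100 → (3.452,6.000)–(4.000,5.267)
cell (3,6): code 1000 → (4.000,6.631)–(3.452,6.000)
cell (4,5): code 0110 → (4.000,5.267)–(5.000,5.649)
cell (4,6): code 1001 → (5.000,6.302)–(4.000,6.631)
cell (5,5): code 0010 → (5.000,5.649)–(5.244,6.000)
cell (5,6): code 0001 → (5.244,6.000)–(5.000,6.302)
total: 6 segments, chained into 1 closed loop(s), length Σ = 4.689736

segments=6 loops=1 length=4.690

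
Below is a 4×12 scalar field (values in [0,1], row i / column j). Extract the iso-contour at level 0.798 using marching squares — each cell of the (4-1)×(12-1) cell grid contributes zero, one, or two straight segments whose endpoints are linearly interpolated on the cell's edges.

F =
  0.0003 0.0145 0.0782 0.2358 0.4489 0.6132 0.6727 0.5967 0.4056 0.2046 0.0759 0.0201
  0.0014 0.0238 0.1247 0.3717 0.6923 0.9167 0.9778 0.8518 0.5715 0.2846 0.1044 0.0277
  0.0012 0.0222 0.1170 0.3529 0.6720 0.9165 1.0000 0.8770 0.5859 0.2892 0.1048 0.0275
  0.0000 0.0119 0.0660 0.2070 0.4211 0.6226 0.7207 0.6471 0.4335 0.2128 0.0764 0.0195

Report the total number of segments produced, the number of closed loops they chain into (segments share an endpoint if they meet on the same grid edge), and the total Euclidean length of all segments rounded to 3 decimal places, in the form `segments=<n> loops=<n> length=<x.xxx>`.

segments=10 loops=1 length=8.224

cell (0,4): code 0100 → (0.609,5.000)–(1.000,4.471)
cell (0,5): code 1100 → (0.411,6.000)–(0.609,5.000)
cell (0,6): code 1100 → (0.789,7.000)–(0.411,6.000)
cell (0,7): code 1000 → (1.000,7.192)–(0.789,7.000)
cell (1,4): code 0110 → (1.000,4.471)–(2.000,4.515)
cell (1,7): code 1001 → (2.000,7.271)–(1.000,7.192)
cell (2,4): code 0010 → (2.000,4.515)–(2.403,5.000)
cell (2,5): code 0011 → (2.403,5.000)–(2.723,6.000)
cell (2,6): code 0011 → (2.723,6.000)–(2.344,7.000)
cell (2,7): code 0001 → (2.344,7.000)–(2.000,7.271)
total: 10 segments, chained into 1 closed loop(s), length Σ = 8.223715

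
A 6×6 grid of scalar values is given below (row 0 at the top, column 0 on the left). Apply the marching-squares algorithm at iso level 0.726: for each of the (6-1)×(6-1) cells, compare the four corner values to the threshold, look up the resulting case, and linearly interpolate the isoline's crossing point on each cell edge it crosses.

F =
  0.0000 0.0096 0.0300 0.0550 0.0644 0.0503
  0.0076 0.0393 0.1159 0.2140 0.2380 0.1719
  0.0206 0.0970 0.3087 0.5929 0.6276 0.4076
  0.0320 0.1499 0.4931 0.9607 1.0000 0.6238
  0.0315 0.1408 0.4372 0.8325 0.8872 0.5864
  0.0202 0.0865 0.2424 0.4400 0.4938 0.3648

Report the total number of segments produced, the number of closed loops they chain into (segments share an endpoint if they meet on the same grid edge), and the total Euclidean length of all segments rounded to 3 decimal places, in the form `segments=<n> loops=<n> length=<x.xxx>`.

segments=8 loops=1 length=6.963

cell (2,2): code 0100 → (2.362,3.000)–(3.000,2.498)
cell (2,3): code 1100 → (2.264,4.000)–(2.362,3.000)
cell (2,4): code 1000 → (3.000,4.728)–(2.264,4.000)
cell (3,2): code 0110 → (3.000,2.498)–(4.000,2.731)
cell (3,4): code 1001 → (4.000,4.536)–(3.000,4.728)
cell (4,2): code 0010 → (4.000,2.731)–(4.271,3.000)
cell (4,3): code 0011 → (4.271,3.000)–(4.410,4.000)
cell (4,4): code 0001 → (4.410,4.000)–(4.000,4.536)
total: 8 segments, chained into 1 closed loop(s), length Σ = 6.963450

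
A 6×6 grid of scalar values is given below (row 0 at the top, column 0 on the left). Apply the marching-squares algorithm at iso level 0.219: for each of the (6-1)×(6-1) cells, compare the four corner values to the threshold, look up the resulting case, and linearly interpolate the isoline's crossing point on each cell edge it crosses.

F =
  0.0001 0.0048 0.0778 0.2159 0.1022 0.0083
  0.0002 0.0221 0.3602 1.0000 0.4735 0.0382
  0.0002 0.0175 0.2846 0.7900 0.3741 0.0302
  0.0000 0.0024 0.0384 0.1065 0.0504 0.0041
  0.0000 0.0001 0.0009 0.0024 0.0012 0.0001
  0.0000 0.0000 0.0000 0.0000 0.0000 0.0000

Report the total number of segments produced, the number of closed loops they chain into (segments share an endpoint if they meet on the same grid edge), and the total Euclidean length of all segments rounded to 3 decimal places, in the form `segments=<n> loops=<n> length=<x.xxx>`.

segments=10 loops=1 length=8.972

cell (0,1): code 0100 → (0.500,2.000)–(1.000,1.582)
cell (0,2): code 1100 → (0.004,3.000)–(0.500,2.000)
cell (0,3): code 1100 → (0.315,4.000)–(0.004,3.000)
cell (0,4): code 1000 → (1.000,4.585)–(0.315,4.000)
cell (1,1): code 0110 → (1.000,1.582)–(2.000,1.754)
cell (1,4): code 1001 → (2.000,4.451)–(1.000,4.585)
cell (2,1): code 0010 → (2.000,1.754)–(2.266,2.000)
cell (2,2): code 0011 → (2.266,2.000)–(2.835,3.000)
cell (2,3): code 0011 → (2.835,3.000)–(2.479,4.000)
cell (2,4): code 0001 → (2.479,4.000)–(2.000,4.451)
total: 10 segments, chained into 1 closed loop(s), length Σ = 8.971843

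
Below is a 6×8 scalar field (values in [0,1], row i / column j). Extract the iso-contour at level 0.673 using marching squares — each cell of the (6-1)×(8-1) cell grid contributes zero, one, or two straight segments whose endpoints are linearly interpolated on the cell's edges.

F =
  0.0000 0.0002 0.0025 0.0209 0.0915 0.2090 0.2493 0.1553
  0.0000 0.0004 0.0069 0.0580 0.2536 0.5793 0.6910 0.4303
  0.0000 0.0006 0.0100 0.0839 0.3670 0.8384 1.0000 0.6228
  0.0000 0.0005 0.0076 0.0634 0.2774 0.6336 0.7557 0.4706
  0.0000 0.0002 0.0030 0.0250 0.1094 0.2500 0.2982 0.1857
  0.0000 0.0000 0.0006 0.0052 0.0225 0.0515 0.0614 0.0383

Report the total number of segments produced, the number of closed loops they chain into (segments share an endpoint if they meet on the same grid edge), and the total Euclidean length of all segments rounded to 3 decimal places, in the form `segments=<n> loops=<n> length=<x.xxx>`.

segments=10 loops=1 length=6.621

cell (0,5): code 0100 → (0.959,6.000)–(1.000,5.839)
cell (0,6): code 1000 → (1.000,6.069)–(0.959,6.000)
cell (1,4): code 0100 → (1.362,5.000)–(2.000,4.649)
cell (1,5): code 1110 → (1.000,5.839)–(1.362,5.000)
cell (1,6): code 1001 → (2.000,6.867)–(1.000,6.069)
cell (2,4): code 0010 → (2.000,4.649)–(2.808,5.000)
cell (2,5): code 0111 → (2.808,5.000)–(3.000,5.323)
cell (2,6): code 1001 → (3.000,6.290)–(2.000,6.867)
cell (3,5): code 0010 → (3.000,5.323)–(3.181,6.000)
cell (3,6): code 0001 → (3.181,6.000)–(3.000,6.290)
total: 10 segments, chained into 1 closed loop(s), length Σ = 6.621088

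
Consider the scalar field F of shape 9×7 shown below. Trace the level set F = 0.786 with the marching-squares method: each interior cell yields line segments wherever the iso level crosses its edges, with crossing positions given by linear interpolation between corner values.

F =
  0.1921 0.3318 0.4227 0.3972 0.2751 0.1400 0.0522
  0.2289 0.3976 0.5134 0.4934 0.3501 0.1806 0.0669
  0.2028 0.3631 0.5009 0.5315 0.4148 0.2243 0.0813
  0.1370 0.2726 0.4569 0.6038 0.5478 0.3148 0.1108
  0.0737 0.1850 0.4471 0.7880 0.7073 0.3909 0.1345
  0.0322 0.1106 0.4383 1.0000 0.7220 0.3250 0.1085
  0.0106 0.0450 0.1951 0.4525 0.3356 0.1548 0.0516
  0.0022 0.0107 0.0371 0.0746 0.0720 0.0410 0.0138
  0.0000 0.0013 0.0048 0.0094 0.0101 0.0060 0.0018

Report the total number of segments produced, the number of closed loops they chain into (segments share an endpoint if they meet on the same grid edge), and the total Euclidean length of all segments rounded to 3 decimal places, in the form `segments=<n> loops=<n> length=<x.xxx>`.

segments=6 loops=1 length=3.764

cell (3,2): code 0100 → (3.989,3.000)–(4.000,2.994)
cell (3,3): code 1000 → (4.000,3.025)–(3.989,3.000)
cell (4,2): code 0110 → (4.000,2.994)–(5.000,2.619)
cell (4,3): code 1001 → (5.000,3.770)–(4.000,3.025)
cell (5,2): code 0010 → (5.000,2.619)–(5.391,3.000)
cell (5,3): code 0001 → (5.391,3.000)–(5.000,3.770)
total: 6 segments, chained into 1 closed loop(s), length Σ = 3.763610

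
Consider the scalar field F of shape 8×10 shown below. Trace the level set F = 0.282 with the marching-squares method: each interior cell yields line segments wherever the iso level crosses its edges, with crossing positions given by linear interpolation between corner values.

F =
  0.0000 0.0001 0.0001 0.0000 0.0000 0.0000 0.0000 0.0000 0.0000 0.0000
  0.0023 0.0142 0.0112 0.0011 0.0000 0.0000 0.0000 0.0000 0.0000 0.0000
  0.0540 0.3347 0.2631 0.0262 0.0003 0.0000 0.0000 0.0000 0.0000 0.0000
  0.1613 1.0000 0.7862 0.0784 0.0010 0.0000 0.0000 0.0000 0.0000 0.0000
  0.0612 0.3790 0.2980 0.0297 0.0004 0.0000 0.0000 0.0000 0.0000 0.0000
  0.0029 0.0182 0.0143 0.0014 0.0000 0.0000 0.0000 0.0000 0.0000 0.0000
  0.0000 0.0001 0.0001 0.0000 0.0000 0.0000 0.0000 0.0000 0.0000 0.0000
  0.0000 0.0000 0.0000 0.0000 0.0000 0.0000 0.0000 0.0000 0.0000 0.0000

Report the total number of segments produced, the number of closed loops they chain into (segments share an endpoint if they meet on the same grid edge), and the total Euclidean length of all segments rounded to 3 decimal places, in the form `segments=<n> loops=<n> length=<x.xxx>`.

segments=10 loops=1 length=7.518

cell (1,0): code 0100 → (1.836,1.000)–(2.000,0.812)
cell (1,1): code 1000 → (2.000,1.736)–(1.836,1.000)
cell (2,0): code 0110 → (2.000,0.812)–(3.000,0.144)
cell (2,1): code 1101 → (2.036,2.000)–(2.000,1.736)
cell (2,2): code 1000 → (3.000,2.712)–(2.036,2.000)
cell (3,0): code 0110 → (3.000,0.144)–(4.000,0.695)
cell (3,2): code 1001 → (4.000,2.060)–(3.000,2.712)
cell (4,0): code 0010 → (4.000,0.695)–(4.269,1.000)
cell (4,1): code 0011 → (4.269,1.000)–(4.056,2.000)
cell (4,2): code 0001 → (4.056,2.000)–(4.000,2.060)
total: 10 segments, chained into 1 closed loop(s), length Σ = 7.518485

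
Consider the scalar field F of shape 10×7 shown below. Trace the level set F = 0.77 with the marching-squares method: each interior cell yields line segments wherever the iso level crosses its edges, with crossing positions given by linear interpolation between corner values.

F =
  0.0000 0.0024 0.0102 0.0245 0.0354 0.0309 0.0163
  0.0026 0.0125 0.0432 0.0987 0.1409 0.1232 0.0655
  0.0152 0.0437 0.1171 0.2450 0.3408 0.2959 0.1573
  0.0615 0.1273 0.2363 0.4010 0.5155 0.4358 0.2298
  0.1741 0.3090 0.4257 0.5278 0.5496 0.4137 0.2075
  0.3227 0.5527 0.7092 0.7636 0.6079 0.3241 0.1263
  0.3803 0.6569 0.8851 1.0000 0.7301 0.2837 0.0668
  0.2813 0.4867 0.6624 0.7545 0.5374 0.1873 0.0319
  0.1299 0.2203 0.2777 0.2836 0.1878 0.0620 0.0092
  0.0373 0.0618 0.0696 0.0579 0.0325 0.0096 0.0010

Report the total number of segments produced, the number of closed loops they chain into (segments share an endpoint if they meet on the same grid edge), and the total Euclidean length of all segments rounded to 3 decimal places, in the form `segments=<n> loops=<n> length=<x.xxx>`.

segments=6 loops=1 length=6.242

cell (5,1): code 0100 → (5.346,2.000)–(6.000,1.496)
cell (5,2): code 1100 → (5.027,3.000)–(5.346,2.000)
cell (5,3): code 1000 → (6.000,3.852)–(5.027,3.000)
cell (6,1): code 0010 → (6.000,1.496)–(6.517,2.000)
cell (6,2): code 0011 → (6.517,2.000)–(6.937,3.000)
cell (6,3): code 0001 → (6.937,3.000)–(6.000,3.852)
total: 6 segments, chained into 1 closed loop(s), length Σ = 6.242307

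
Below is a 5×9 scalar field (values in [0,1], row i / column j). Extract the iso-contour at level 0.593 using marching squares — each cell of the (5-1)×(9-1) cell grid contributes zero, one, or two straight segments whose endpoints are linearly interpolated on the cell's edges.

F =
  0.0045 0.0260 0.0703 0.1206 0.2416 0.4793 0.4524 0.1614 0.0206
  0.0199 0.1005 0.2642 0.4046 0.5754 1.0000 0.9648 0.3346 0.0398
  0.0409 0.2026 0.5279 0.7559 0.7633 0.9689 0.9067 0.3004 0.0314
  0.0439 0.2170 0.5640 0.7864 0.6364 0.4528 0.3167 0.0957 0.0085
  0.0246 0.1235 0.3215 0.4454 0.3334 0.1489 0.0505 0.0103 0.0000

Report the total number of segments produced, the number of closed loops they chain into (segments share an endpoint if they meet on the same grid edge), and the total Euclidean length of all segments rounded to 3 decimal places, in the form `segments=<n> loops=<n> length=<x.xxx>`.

cell (0,4): code 0100 → (0.218,5.000)–(1.000,4.041)
cell (0,5): code 1100 → (0.274,6.000)–(0.218,5.000)
cell (0,6): code 1000 → (1.000,6.590)–(0.274,6.000)
cell (1,2): code 0100 → (1.536,3.000)–(2.000,2.286)
cell (1,3): code 1100 → (1.094,4.000)–(1.536,3.000)
cell (1,4): code 1110 → (1.000,4.041)–(1.094,4.000)
cell (1,6): code 1001 → (2.000,6.517)–(1.000,6.590)
cell (2,2): code 0110 → (2.000,2.286)–(3.000,2.130)
cell (2,4): code 1011 → (3.000,4.236)–(2.728,5.000)
cell (2,5): code 0011 → (2.728,5.000)–(2.532,6.000)
cell (2,6): code 0001 → (2.532,6.000)–(2.000,6.517)
cell (3,2): code 0010 → (3.000,2.130)–(3.567,3.000)
cell (3,3): code 0011 → (3.567,3.000)–(3.143,4.000)
cell (3,4): code 0001 → (3.143,4.000)–(3.000,4.236)
total: 14 segments, chained into 1 closed loop(s), length Σ = 12.208243

segments=14 loops=1 length=12.208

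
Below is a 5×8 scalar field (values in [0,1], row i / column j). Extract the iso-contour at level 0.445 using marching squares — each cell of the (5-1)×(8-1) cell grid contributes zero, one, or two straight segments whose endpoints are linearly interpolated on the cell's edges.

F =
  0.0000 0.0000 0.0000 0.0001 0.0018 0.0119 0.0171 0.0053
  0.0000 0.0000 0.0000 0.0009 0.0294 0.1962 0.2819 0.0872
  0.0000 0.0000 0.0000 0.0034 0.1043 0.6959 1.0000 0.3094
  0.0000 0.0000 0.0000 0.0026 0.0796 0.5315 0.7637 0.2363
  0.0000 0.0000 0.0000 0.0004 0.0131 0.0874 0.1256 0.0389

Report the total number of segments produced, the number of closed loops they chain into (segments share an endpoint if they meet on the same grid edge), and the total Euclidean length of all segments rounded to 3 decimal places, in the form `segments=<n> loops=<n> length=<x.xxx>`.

segments=8 loops=1 length=6.957

cell (1,4): code 0100 → (1.498,5.000)–(2.000,4.576)
cell (1,5): code 1100 → (1.227,6.000)–(1.498,5.000)
cell (1,6): code 1000 → (2.000,6.804)–(1.227,6.000)
cell (2,4): code 0110 → (2.000,4.576)–(3.000,4.809)
cell (2,6): code 1001 → (3.000,6.604)–(2.000,6.804)
cell (3,4): code 0010 → (3.000,4.809)–(3.195,5.000)
cell (3,5): code 0011 → (3.195,5.000)–(3.499,6.000)
cell (3,6): code 0001 → (3.499,6.000)–(3.000,6.604)
total: 8 segments, chained into 1 closed loop(s), length Σ = 6.957075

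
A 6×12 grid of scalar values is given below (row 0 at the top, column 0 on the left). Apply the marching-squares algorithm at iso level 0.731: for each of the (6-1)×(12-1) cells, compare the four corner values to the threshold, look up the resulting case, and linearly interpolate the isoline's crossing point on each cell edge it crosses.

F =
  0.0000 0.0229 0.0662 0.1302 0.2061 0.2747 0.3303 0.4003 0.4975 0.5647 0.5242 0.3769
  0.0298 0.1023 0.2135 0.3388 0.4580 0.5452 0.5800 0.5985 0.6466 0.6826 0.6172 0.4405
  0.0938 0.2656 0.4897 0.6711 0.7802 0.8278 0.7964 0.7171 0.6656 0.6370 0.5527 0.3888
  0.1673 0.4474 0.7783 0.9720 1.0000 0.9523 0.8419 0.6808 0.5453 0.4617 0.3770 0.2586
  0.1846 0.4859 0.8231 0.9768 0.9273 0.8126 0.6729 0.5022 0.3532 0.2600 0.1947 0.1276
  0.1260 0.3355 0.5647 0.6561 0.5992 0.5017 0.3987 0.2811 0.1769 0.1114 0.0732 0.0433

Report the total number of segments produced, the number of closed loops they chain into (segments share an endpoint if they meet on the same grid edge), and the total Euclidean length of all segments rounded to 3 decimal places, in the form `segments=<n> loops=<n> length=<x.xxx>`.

segments=16 loops=1 length=13.108

cell (1,3): code 0100 → (1.847,4.000)–(2.000,3.549)
cell (1,4): code 1100 → (1.657,5.000)–(1.847,4.000)
cell (1,5): code 1100 → (1.698,6.000)–(1.657,5.000)
cell (1,6): code 1000 → (2.000,6.825)–(1.698,6.000)
cell (2,1): code 0100 → (2.836,2.000)–(3.000,1.857)
cell (2,2): code 1100 → (2.199,3.000)–(2.836,2.000)
cell (2,3): code 1110 → (2.000,3.549)–(2.199,3.000)
cell (2,6): code 1001 → (3.000,6.688)–(2.000,6.825)
cell (3,1): code 0110 → (3.000,1.857)–(4.000,1.727)
cell (3,5): code 1011 → (4.000,5.584)–(3.656,6.000)
cell (3,6): code 0001 → (3.656,6.000)–(3.000,6.688)
cell (4,1): code 0010 → (4.000,1.727)–(4.356,2.000)
cell (4,2): code 0011 → (4.356,2.000)–(4.766,3.000)
cell (4,3): code 0011 → (4.766,3.000)–(4.598,4.000)
cell (4,4): code 0011 → (4.598,4.000)–(4.262,5.000)
cell (4,5): code 0001 → (4.262,5.000)–(4.000,5.584)
total: 16 segments, chained into 1 closed loop(s), length Σ = 13.107745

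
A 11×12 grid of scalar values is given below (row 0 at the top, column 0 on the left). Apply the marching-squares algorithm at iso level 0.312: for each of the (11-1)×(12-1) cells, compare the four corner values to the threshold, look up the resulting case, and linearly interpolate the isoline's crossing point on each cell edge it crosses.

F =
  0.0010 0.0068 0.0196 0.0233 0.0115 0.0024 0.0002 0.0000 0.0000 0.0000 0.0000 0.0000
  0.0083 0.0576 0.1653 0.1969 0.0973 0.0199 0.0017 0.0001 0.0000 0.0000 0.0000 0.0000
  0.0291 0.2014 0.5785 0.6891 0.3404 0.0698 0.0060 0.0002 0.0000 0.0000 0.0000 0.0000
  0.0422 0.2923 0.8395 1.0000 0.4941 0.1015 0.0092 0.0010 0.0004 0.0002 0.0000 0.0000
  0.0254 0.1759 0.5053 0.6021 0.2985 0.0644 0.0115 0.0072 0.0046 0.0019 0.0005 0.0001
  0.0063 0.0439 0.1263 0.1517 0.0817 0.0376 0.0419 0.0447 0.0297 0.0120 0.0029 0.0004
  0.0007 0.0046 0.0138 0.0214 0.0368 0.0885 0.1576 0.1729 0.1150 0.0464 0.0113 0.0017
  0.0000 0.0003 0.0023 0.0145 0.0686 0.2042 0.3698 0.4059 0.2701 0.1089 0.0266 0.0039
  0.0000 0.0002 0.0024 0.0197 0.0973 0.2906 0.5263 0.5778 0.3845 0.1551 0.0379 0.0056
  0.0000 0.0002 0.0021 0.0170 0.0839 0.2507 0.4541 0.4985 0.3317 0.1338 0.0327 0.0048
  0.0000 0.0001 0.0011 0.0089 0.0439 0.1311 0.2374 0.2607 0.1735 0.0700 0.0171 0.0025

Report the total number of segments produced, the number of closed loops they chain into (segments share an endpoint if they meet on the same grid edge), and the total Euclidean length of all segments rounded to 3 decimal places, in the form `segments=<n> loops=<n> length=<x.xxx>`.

segments=24 loops=2 length=20.492

cell (1,1): code 0100 → (1.355,2.000)–(2.000,1.293)
cell (1,2): code 1100 → (1.234,3.000)–(1.355,2.000)
cell (1,3): code 1100 → (1.883,4.000)–(1.234,3.000)
cell (1,4): code 1000 → (2.000,4.105)–(1.883,4.000)
cell (2,1): code 0110 → (2.000,1.293)–(3.000,1.036)
cell (2,4): code 1001 → (3.000,4.464)–(2.000,4.105)
cell (3,1): code 0110 → (3.000,1.036)–(4.000,1.413)
cell (3,3): code 1011 → (4.000,3.956)–(3.931,4.000)
cell (3,4): code 0001 → (3.931,4.000)–(3.000,4.464)
cell (4,1): code 0010 → (4.000,1.413)–(4.510,2.000)
cell (4,2): code 0011 → (4.510,2.000)–(4.644,3.000)
cell (4,3): code 0001 → (4.644,3.000)–(4.000,3.956)
cell (6,5): code 0100 → (6.728,6.000)–(7.000,5.651)
cell (6,6): code 1100 → (6.597,7.000)–(6.728,6.000)
cell (6,7): code 1000 → (7.000,7.691)–(6.597,7.000)
cell (7,5): code 0110 → (7.000,5.651)–(8.000,5.091)
cell (7,7): code 1101 → (7.366,8.000)–(7.000,7.691)
cell (7,8): code 1000 → (8.000,8.316)–(7.366,8.000)
cell (8,5): code 0110 → (8.000,5.091)–(9.000,5.301)
cell (8,8): code 1001 → (9.000,8.100)–(8.000,8.316)
cell (9,5): code 0010 → (9.000,5.301)–(9.656,6.000)
cell (9,6): code 0011 → (9.656,6.000)–(9.784,7.000)
cell (9,7): code 0011 → (9.784,7.000)–(9.125,8.000)
cell (9,8): code 0001 → (9.125,8.000)–(9.000,8.100)
total: 24 segments, chained into 2 closed loop(s), length Σ = 20.492031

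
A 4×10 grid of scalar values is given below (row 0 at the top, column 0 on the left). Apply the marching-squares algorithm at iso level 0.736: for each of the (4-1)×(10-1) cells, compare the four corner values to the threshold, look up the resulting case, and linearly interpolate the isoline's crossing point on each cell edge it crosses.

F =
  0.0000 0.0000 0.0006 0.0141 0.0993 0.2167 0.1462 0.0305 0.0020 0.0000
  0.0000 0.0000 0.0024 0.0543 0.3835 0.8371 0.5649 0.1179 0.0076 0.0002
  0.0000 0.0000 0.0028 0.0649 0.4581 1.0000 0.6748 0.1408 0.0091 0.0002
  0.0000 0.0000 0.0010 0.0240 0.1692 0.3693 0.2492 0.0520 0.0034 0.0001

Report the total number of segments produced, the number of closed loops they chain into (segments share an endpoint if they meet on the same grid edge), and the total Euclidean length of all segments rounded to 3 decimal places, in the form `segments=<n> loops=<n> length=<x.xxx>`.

segments=6 loops=1 length=4.364

cell (0,4): code 0100 → (0.837,5.000)–(1.000,4.777)
cell (0,5): code 1000 → (1.000,5.371)–(0.837,5.000)
cell (1,4): code 0110 → (1.000,4.777)–(2.000,4.513)
cell (1,5): code 1001 → (2.000,5.812)–(1.000,5.371)
cell (2,4): code 0010 → (2.000,4.513)–(2.419,5.000)
cell (2,5): code 0001 → (2.419,5.000)–(2.000,5.812)
total: 6 segments, chained into 1 closed loop(s), length Σ = 4.364381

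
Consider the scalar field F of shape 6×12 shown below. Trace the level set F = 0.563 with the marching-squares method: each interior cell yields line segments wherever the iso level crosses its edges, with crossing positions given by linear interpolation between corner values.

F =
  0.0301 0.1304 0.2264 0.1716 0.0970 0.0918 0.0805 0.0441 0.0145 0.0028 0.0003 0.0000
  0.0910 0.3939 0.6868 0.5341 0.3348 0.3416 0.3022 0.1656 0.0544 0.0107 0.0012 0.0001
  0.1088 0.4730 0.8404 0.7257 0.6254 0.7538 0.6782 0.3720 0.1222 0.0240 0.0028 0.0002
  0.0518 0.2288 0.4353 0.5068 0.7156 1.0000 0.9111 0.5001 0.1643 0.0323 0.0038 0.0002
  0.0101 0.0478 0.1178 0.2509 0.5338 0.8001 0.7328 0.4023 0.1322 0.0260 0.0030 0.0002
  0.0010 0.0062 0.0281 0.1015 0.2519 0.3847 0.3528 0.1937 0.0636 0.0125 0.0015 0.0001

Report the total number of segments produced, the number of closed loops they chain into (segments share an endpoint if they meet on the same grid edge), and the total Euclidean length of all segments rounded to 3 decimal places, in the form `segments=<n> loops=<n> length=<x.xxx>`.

segments=18 loops=1 length=14.969

cell (0,1): code 0100 → (0.731,2.000)–(1.000,1.577)
cell (0,2): code 1000 → (1.000,2.811)–(0.731,2.000)
cell (1,1): code 0110 → (1.000,1.577)–(2.000,1.245)
cell (1,2): code 1101 → (1.151,3.000)–(1.000,2.811)
cell (1,3): code 1100 → (1.785,4.000)–(1.151,3.000)
cell (1,4): code 1100 → (1.537,5.000)–(1.785,4.000)
cell (1,5): code 1100 → (1.694,6.000)–(1.537,5.000)
cell (1,6): code 1000 → (2.000,6.376)–(1.694,6.000)
cell (2,1): code 0010 → (2.000,1.245)–(2.685,2.000)
cell (2,2): code 0011 → (2.685,2.000)–(2.743,3.000)
cell (2,3): code 0111 → (2.743,3.000)–(3.000,3.269)
cell (2,6): code 1001 → (3.000,6.847)–(2.000,6.376)
cell (3,3): code 0010 → (3.000,3.269)–(3.839,4.000)
cell (3,4): code 0111 → (3.839,4.000)–(4.000,4.110)
cell (3,6): code 1001 → (4.000,6.514)–(3.000,6.847)
cell (4,4): code 0010 → (4.000,4.110)–(4.571,5.000)
cell (4,5): code 0011 → (4.571,5.000)–(4.447,6.000)
cell (4,6): code 0001 → (4.447,6.000)–(4.000,6.514)
total: 18 segments, chained into 1 closed loop(s), length Σ = 14.968774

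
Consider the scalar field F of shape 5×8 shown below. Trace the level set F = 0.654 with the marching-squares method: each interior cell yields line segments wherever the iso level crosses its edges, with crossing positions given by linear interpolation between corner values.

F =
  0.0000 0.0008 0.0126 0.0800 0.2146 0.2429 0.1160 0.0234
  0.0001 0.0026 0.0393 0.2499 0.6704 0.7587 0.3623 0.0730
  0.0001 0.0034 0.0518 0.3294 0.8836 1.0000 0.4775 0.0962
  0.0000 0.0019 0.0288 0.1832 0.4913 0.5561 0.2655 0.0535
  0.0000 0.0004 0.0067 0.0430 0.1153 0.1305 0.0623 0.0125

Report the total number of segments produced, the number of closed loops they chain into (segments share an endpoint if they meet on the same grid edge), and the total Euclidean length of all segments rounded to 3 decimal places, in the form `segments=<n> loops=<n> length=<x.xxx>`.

segments=8 loops=1 length=6.303

cell (0,3): code 0100 → (0.964,4.000)–(1.000,3.961)
cell (0,4): code 1100 → (0.797,5.000)–(0.964,4.000)
cell (0,5): code 1000 → (1.000,5.264)–(0.797,5.000)
cell (1,3): code 0110 → (1.000,3.961)–(2.000,3.586)
cell (1,5): code 1001 → (2.000,5.662)–(1.000,5.264)
cell (2,3): code 0010 → (2.000,3.586)–(2.585,4.000)
cell (2,4): code 0011 → (2.585,4.000)–(2.779,5.000)
cell (2,5): code 0001 → (2.779,5.000)–(2.000,5.662)
total: 8 segments, chained into 1 closed loop(s), length Σ = 6.302960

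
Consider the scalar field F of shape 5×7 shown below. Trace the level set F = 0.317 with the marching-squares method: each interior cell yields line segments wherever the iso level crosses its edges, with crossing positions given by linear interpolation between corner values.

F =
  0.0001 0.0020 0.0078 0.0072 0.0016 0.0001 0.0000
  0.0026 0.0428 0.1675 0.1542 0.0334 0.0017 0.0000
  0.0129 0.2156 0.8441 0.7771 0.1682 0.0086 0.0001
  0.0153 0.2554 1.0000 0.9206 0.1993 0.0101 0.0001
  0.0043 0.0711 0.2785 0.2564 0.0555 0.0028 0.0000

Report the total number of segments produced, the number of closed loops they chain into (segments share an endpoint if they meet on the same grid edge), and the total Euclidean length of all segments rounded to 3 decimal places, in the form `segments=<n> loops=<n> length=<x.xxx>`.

cell (1,1): code 0100 → (1.221,2.000)–(2.000,1.161)
cell (1,2): code 1100 → (1.261,3.000)–(1.221,2.000)
cell (1,3): code 1000 → (2.000,3.756)–(1.261,3.000)
cell (2,1): code 0110 → (2.000,1.161)–(3.000,1.083)
cell (2,3): code 1001 → (3.000,3.837)–(2.000,3.756)
cell (3,1): code 0010 → (3.000,1.083)–(3.947,2.000)
cell (3,2): code 0011 → (3.947,2.000)–(3.909,3.000)
cell (3,3): code 0001 → (3.909,3.000)–(3.000,3.837)
total: 8 segments, chained into 1 closed loop(s), length Σ = 8.762760

segments=8 loops=1 length=8.763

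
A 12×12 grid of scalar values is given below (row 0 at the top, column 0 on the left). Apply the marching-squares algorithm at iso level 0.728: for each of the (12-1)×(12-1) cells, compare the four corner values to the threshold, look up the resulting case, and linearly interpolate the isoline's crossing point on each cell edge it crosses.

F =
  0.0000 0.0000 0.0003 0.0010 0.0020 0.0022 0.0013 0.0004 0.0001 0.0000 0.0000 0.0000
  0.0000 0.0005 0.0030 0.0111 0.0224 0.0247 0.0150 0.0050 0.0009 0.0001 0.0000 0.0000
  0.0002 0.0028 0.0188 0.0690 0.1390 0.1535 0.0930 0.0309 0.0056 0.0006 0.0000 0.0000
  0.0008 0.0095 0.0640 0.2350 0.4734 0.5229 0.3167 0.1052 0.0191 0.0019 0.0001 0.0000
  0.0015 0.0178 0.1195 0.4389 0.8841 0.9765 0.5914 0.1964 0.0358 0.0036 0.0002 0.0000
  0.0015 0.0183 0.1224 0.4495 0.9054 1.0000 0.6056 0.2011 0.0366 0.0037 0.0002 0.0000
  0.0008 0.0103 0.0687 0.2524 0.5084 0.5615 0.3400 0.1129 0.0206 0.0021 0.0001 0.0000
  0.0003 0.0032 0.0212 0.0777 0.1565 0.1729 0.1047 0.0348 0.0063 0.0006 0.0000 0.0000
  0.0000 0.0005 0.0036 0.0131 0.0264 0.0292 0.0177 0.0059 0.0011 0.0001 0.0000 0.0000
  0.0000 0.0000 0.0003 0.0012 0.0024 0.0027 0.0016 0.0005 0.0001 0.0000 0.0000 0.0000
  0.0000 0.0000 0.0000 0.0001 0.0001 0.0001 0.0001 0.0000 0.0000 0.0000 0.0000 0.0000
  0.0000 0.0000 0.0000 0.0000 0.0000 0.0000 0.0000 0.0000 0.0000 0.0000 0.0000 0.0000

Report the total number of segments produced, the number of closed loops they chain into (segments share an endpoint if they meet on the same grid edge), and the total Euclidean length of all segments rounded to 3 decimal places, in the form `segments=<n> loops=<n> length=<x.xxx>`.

cell (3,3): code 0100 → (3.620,4.000)–(4.000,3.649)
cell (3,4): code 1100 → (3.452,5.000)–(3.620,4.000)
cell (3,5): code 1000 → (4.000,5.645)–(3.452,5.000)
cell (4,3): code 0110 → (4.000,3.649)–(5.000,3.611)
cell (4,5): code 1001 → (5.000,5.690)–(4.000,5.645)
cell (5,3): code 0010 → (5.000,3.611)–(5.447,4.000)
cell (5,4): code 0011 → (5.447,4.000)–(5.620,5.000)
cell (5,5): code 0001 → (5.620,5.000)–(5.000,5.690)
total: 8 segments, chained into 1 closed loop(s), length Σ = 6.914318

segments=8 loops=1 length=6.914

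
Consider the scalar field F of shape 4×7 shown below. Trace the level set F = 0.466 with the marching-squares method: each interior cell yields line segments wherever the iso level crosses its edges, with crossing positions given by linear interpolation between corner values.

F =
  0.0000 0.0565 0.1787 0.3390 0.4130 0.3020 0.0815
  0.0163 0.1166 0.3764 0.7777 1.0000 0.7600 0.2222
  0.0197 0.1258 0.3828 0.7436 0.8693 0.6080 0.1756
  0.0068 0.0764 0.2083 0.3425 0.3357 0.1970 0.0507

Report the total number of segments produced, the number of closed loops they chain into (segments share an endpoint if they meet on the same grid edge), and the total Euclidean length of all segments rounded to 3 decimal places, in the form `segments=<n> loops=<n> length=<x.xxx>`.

segments=10 loops=1 length=9.569

cell (0,2): code 0100 → (0.289,3.000)–(1.000,2.223)
cell (0,3): code 1100 → (0.090,4.000)–(0.289,3.000)
cell (0,4): code 1100 → (0.358,5.000)–(0.090,4.000)
cell (0,5): code 1000 → (1.000,5.547)–(0.358,5.000)
cell (1,2): code 0110 → (1.000,2.223)–(2.000,2.231)
cell (1,5): code 1001 → (2.000,5.328)–(1.000,5.547)
cell (2,2): code 0010 → (2.000,2.231)–(2.692,3.000)
cell (2,3): code 0011 → (2.692,3.000)–(2.756,4.000)
cell (2,4): code 0011 → (2.756,4.000)–(2.345,5.000)
cell (2,5): code 0001 → (2.345,5.000)–(2.000,5.328)
total: 10 segments, chained into 1 closed loop(s), length Σ = 9.568769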